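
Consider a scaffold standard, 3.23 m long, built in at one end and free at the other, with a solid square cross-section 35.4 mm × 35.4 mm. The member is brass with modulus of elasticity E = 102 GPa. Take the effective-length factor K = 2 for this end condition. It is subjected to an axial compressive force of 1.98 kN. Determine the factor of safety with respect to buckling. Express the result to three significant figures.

I = a⁴/12 = 35.4⁴/12 = 1.309×10^5 mm⁴
I = 1.309×10^5 mm⁴ = 1.309×10^-7 m⁴
Effective length L_e = K·L = 2 × 3.23 = 6.460 m
P_cr = π²EI / L_e² = π² × 102×10⁹ × 1.309×10^-7 / 6.460² = 3.157×10^3 N
Factor of safety n = P_cr / P = 3.1569 / 1.98 = 1.59

n ≈ 1.59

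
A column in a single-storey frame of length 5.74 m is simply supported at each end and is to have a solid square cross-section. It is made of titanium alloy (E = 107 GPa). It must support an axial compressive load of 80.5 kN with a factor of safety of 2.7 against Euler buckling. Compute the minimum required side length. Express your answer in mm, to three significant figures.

Required P_cr = n·P = 2.7 × 80.5 = 217.4 kN
L_e = K·L = 1 × 5.74 = 5.740 m
Required I = P_cr·L_e²/(π²E) = 2.174×10^5 × 5.740² / (π² × 1.07×10^11) = 6.781×10^-6 m⁴
I_req = 6.781×10^6 mm⁴
Solid square: I = a⁴/12  ⇒  a = (12I)^(1/4) = (12×6.781×10^6)^(1/4) = 95.0 mm

a ≈ 95.0 mm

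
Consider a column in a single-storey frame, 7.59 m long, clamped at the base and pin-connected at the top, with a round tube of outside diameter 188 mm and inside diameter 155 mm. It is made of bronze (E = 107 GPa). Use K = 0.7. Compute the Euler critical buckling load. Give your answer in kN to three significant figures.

P_cr ≈ 1230 kN

d_o = 188 mm, d_i = 155 mm
I = π(d_o⁴ − d_i⁴)/64 = π(188⁴ − 155.0⁴)/64 = 3.299×10^7 mm⁴
I = 3.299×10^7 mm⁴ = 3.299×10^-5 m⁴
Effective length L_e = K·L = 0.7 × 7.59 = 5.313 m
P_cr = π²EI / L_e² = π² × 107×10⁹ × 3.299×10^-5 / 5.313² = 1.234×10^6 N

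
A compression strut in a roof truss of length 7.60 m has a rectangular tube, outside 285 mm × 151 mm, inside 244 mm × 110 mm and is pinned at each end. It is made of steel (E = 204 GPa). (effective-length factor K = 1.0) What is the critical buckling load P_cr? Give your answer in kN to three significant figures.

P_cr ≈ 1910 kN

Weak-axis I_min = (h_o·b_o³ − h_i·b_i³)/12 with b_o = 151, b_i = 110.0 mm (shorter outer/inner sides).
I_min = (285×151³ − 244.0×110.0³)/12 = 5.471×10^7 mm⁴
I = 5.471×10^7 mm⁴ = 5.471×10^-5 m⁴
Effective length L_e = K·L = 1 × 7.60 = 7.600 m
P_cr = π²EI / L_e² = π² × 204×10⁹ × 5.471×10^-5 / 7.600² = 1.907×10^6 N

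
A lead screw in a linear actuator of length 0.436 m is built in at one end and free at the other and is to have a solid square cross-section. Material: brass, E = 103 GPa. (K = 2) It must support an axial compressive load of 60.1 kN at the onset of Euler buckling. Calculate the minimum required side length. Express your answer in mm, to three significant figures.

a ≈ 27.1 mm

L_e = K·L = 2 × 0.436 = 0.8720 m
Required I = P_cr·L_e²/(π²E) = 6.010×10^4 × 0.8720² / (π² × 1.03×10^11) = 4.495×10^-8 m⁴
I_req = 4.495×10^4 mm⁴
Solid square: I = a⁴/12  ⇒  a = (12I)^(1/4) = (12×4.495×10^4)^(1/4) = 27.1 mm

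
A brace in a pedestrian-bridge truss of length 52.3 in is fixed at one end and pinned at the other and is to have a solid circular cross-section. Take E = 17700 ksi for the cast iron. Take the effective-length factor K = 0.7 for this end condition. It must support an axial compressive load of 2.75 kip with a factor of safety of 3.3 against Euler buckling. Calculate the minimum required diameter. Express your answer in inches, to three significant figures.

Required P_cr = n·P = 3.3 × 2.75 = 9.075 kip
L_e = K·L = 0.7 × 52.3 = 36.61 in
Required I = P_cr·L_e²/(π²E) = 9.075×10^3 × 36.61² / (π² × 1.77×10^7) = 6.963×10^-2 in⁴
Solid circle: I = πd⁴/64  ⇒  d = (64I/π)^(1/4) = (64×6.963×10^-2/π)^(1/4) = 1.09 in

d ≈ 1.09 in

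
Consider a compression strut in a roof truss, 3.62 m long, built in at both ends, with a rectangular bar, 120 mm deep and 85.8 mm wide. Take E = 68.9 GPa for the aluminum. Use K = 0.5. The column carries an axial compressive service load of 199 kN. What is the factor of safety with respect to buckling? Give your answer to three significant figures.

n ≈ 6.59

Buckling occurs about the weak axis: I_min = h·b³/12 with b = 85.8 mm (the shorter side).
I_min = 120×85.8³/12 = 6.316×10^6 mm⁴
I = 6.316×10^6 mm⁴ = 6.316×10^-6 m⁴
Effective length L_e = K·L = 0.5 × 3.62 = 1.810 m
P_cr = π²EI / L_e² = π² × 68.9×10⁹ × 6.316×10^-6 / 1.810² = 1.311×10^6 N
Factor of safety n = P_cr / P = 1311.1 / 199 = 6.59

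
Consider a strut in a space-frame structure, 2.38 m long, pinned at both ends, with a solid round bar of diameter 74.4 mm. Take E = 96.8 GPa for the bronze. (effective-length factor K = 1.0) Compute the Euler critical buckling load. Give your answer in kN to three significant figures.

I = πd⁴/64 = π×74.4⁴/64 = 1.504×10^6 mm⁴
I = 1.504×10^6 mm⁴ = 1.504×10^-6 m⁴
Effective length L_e = K·L = 1 × 2.38 = 2.380 m
P_cr = π²EI / L_e² = π² × 96.8×10⁹ × 1.504×10^-6 / 2.380² = 2.537×10^5 N

P_cr ≈ 254 kN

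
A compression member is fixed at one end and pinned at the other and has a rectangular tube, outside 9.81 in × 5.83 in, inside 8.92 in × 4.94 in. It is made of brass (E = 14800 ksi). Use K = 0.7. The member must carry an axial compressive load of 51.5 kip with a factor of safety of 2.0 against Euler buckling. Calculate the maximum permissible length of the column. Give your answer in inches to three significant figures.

Weak-axis I_min = (h_o·b_o³ − h_i·b_i³)/12 with b_o = 5.83, b_i = 4.940 in (shorter outer/inner sides).
I_min = (9.81×5.83³ − 8.920×4.940³)/12 = 72.38 in⁴
Required critical load P_cr = n·P = 2.0 × 51.5 = 103.0 kip = 1.030×10^5 lb
From P_cr = π²EI/(K·L)²:  L = (1/K)·√(π²EI/P_cr) = (1/0.7)·√(π²×1.48×10^7×72.38/1.030×10^5)
L = 458 in

L_max ≈ 458 in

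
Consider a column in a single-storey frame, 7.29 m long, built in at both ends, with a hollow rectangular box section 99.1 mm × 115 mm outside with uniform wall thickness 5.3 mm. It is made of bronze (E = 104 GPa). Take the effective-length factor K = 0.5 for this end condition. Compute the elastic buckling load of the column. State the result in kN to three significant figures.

Inner dimensions: h_i = 115 − 2×5.3 = 104.4 mm, b_i = 99.1 − 2×5.3 = 88.50 mm
Weak-axis I_min = (h_o·b_o³ − h_i·b_i³)/12 with b_o = 99.1, b_i = 88.50 mm (shorter outer/inner sides).
I_min = (115×99.1³ − 104.4×88.50³)/12 = 3.296×10^6 mm⁴
I = 3.296×10^6 mm⁴ = 3.296×10^-6 m⁴
Effective length L_e = K·L = 0.5 × 7.29 = 3.645 m
P_cr = π²EI / L_e² = π² × 104×10⁹ × 3.296×10^-6 / 3.645² = 2.547×10^5 N

P_cr ≈ 255 kN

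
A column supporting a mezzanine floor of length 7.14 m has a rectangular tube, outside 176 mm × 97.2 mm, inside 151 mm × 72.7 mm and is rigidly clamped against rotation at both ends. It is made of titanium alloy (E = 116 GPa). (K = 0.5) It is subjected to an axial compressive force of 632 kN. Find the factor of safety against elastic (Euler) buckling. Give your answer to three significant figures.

n ≈ 1.23

Weak-axis I_min = (h_o·b_o³ − h_i·b_i³)/12 with b_o = 97.2, b_i = 72.70 mm (shorter outer/inner sides).
I_min = (176×97.2³ − 151.0×72.70³)/12 = 8.634×10^6 mm⁴
I = 8.634×10^6 mm⁴ = 8.634×10^-6 m⁴
Effective length L_e = K·L = 0.5 × 7.14 = 3.570 m
P_cr = π²EI / L_e² = π² × 116×10⁹ × 8.634×10^-6 / 3.570² = 7.756×10^5 N
Factor of safety n = P_cr / P = 775.58 / 632 = 1.23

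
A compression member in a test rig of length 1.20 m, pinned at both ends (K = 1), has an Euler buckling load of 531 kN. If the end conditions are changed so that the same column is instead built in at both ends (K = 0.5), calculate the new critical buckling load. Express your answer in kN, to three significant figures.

P_cr ≈ 2120 kN

P_cr ∝ 1/K², so P_cr,new = P_cr,old × (K_old/K_new)² = 531 × (1/0.5)²
= 531 × 4.000 = 2120 kN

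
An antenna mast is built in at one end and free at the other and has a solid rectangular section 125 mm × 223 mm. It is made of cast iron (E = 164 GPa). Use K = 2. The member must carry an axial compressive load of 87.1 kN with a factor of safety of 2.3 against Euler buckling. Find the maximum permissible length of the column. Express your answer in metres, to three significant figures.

Buckling occurs about the weak axis: I_min = h·b³/12 with b = 125 mm (the shorter side).
I_min = 223×125³/12 = 3.630×10^7 mm⁴
I = 3.630×10^-5 m⁴
Required critical load P_cr = n·P = 2.3 × 87.1 = 200.3 kN = 2.003×10^5 N
From P_cr = π²EI/(K·L)²:  L = (1/K)·√(π²EI/P_cr) = (1/2)·√(π²×1.64×10^11×3.630×10^-5/2.003×10^5)
L = 8.56 m

L_max ≈ 8.56 m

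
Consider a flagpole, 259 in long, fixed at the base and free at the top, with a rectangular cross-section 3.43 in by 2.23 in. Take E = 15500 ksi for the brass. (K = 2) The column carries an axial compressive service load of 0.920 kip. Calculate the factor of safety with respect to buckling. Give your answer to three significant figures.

n ≈ 1.96

Buckling occurs about the weak axis: I_min = h·b³/12 with b = 2.23 in (the shorter side).
I_min = 3.43×2.23³/12 = 3.170 in⁴
Effective length L_e = K·L = 2 × 259 = 518.0 in
P_cr = π²EI / L_e² = π² × 15500×10³ × 3.170 / 518.0² = 1.807×10^3 lb
Factor of safety n = P_cr / P = 1.8072 / 0.920 = 1.96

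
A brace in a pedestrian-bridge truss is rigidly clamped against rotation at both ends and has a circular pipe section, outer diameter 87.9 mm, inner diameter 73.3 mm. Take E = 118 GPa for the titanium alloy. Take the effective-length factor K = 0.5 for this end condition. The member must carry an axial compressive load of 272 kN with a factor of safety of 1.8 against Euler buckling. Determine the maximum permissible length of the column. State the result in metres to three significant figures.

L_max ≈ 3.79 m

d_o = 87.9 mm, d_i = 73.3 mm
I = π(d_o⁴ − d_i⁴)/64 = π(87.9⁴ − 73.30⁴)/64 = 1.513×10^6 mm⁴
I = 1.513×10^-6 m⁴
Required critical load P_cr = n·P = 1.8 × 272 = 489.6 kN = 4.896×10^5 N
From P_cr = π²EI/(K·L)²:  L = (1/K)·√(π²EI/P_cr) = (1/0.5)·√(π²×1.18×10^11×1.513×10^-6/4.896×10^5)
L = 3.79 m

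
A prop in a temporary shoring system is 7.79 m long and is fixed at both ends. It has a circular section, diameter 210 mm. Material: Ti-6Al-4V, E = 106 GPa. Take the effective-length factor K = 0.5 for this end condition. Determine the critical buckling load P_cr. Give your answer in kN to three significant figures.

I = πd⁴/64 = π×210⁴/64 = 9.547×10^7 mm⁴
I = 9.547×10^7 mm⁴ = 9.547×10^-5 m⁴
Effective length L_e = K·L = 0.5 × 7.79 = 3.895 m
P_cr = π²EI / L_e² = π² × 106×10⁹ × 9.547×10^-5 / 3.895² = 6.583×10^6 N

P_cr ≈ 6580 kN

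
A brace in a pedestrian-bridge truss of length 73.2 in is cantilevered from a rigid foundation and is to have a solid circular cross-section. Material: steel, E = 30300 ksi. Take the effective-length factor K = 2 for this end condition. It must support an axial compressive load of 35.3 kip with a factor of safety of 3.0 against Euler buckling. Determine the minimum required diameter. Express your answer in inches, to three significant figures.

Required P_cr = n·P = 3.0 × 35.3 = 105.9 kip
L_e = K·L = 2 × 73.2 = 146.4 in
Required I = P_cr·L_e²/(π²E) = 1.059×10^5 × 146.4² / (π² × 3.03×10^7) = 7.590 in⁴
Solid circle: I = πd⁴/64  ⇒  d = (64I/π)^(1/4) = (64×7.590/π)^(1/4) = 3.53 in

d ≈ 3.53 in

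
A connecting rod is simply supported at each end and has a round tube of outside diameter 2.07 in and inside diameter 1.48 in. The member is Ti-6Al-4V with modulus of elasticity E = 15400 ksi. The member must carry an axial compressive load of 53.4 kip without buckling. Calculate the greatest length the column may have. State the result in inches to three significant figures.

L_max ≈ 43.5 in

d_o = 2.07 in, d_i = 1.48 in
I = π(d_o⁴ − d_i⁴)/64 = π(2.07⁴ − 1.480⁴)/64 = 0.6657 in⁴
At the buckling limit P_cr = P = 5.340×10^4 lb
From P_cr = π²EI/(K·L)²:  L = (1/K)·√(π²EI/P_cr) = (1/1)·√(π²×1.54×10^7×0.6657/5.340×10^4)
L = 43.5 in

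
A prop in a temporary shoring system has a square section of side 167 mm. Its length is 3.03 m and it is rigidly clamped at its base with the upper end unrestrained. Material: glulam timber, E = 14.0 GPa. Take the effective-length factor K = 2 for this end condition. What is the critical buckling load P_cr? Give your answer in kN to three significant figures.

I = a⁴/12 = 167⁴/12 = 6.482×10^7 mm⁴
I = 6.482×10^7 mm⁴ = 6.482×10^-5 m⁴
Effective length L_e = K·L = 2 × 3.03 = 6.060 m
P_cr = π²EI / L_e² = π² × 14.0×10⁹ × 6.482×10^-5 / 6.060² = 2.439×10^5 N

P_cr ≈ 244 kN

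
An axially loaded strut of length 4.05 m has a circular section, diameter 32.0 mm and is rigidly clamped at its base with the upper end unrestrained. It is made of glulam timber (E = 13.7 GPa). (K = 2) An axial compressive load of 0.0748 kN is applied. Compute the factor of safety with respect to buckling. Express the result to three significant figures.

n ≈ 1.42

I = πd⁴/64 = π×32.0⁴/64 = 5.147×10^4 mm⁴
I = 5.147×10^4 mm⁴ = 5.147×10^-8 m⁴
Effective length L_e = K·L = 2 × 4.05 = 8.100 m
P_cr = π²EI / L_e² = π² × 13.7×10⁹ × 5.147×10^-8 / 8.100² = 106.1 N
Factor of safety n = P_cr / P = 0.10608 / 0.0748 = 1.42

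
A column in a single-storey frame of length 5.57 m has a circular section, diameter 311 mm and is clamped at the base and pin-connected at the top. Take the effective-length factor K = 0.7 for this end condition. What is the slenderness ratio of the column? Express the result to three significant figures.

I = πd⁴/64 = π×311⁴/64 = 4.592×10^8 mm⁴
A = 7.596×10^4 mm²;  r_min = √(I/A) = √(4.592×10^8/7.596×10^4) = 77.75 mm
L_e = K·L = 0.7 × 5.57 m = 3.899 m = 3899.0 mm
λ = L_e / r_min = 3899.0 / 77.75 = 50.1

λ ≈ 50.1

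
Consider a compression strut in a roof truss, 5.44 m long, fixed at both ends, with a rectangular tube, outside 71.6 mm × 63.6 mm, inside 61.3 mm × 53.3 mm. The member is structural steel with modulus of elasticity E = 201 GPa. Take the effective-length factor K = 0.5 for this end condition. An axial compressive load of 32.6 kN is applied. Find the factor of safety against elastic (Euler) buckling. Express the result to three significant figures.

n ≈ 6.26

Weak-axis I_min = (h_o·b_o³ − h_i·b_i³)/12 with b_o = 63.6, b_i = 53.30 mm (shorter outer/inner sides).
I_min = (71.6×63.6³ − 61.30×53.30³)/12 = 7.615×10^5 mm⁴
I = 7.615×10^5 mm⁴ = 7.615×10^-7 m⁴
Effective length L_e = K·L = 0.5 × 5.44 = 2.720 m
P_cr = π²EI / L_e² = π² × 201×10⁹ × 7.615×10^-7 / 2.720² = 2.042×10^5 N
Factor of safety n = P_cr / P = 204.18 / 32.6 = 6.26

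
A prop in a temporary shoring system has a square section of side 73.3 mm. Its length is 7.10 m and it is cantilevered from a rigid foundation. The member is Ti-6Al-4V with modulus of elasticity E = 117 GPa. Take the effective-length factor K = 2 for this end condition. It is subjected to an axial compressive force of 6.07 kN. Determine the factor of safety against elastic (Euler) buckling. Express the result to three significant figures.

I = a⁴/12 = 73.3⁴/12 = 2.406×10^6 mm⁴
I = 2.406×10^6 mm⁴ = 2.406×10^-6 m⁴
Effective length L_e = K·L = 2 × 7.10 = 14.20 m
P_cr = π²EI / L_e² = π² × 117×10⁹ × 2.406×10^-6 / 14.20² = 1.378×10^4 N
Factor of safety n = P_cr / P = 13.777 / 6.07 = 2.27

n ≈ 2.27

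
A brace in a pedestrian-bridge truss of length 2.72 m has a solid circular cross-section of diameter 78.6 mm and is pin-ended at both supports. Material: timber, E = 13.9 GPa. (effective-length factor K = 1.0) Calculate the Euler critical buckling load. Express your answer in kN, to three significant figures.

I = πd⁴/64 = π×78.6⁴/64 = 1.874×10^6 mm⁴
I = 1.874×10^6 mm⁴ = 1.874×10^-6 m⁴
Effective length L_e = K·L = 1 × 2.72 = 2.720 m
P_cr = π²EI / L_e² = π² × 13.9×10⁹ × 1.874×10^-6 / 2.720² = 3.474×10^4 N

P_cr ≈ 34.7 kN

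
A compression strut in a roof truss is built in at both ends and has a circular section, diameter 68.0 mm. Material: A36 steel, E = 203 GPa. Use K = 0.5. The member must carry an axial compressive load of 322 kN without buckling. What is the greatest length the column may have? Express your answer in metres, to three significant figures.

L_max ≈ 5.11 m

I = πd⁴/64 = π×68.0⁴/64 = 1.050×10^6 mm⁴
I = 1.050×10^-6 m⁴
At the buckling limit P_cr = P = 3.220×10^5 N
From P_cr = π²EI/(K·L)²:  L = (1/K)·√(π²EI/P_cr) = (1/0.5)·√(π²×2.03×10^11×1.050×10^-6/3.220×10^5)
L = 5.11 m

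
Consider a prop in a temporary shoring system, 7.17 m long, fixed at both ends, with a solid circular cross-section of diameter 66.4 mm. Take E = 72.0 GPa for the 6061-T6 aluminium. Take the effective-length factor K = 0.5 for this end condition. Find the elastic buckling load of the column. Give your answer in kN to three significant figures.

I = πd⁴/64 = π×66.4⁴/64 = 9.542×10^5 mm⁴
I = 9.542×10^5 mm⁴ = 9.542×10^-7 m⁴
Effective length L_e = K·L = 0.5 × 7.17 = 3.585 m
P_cr = π²EI / L_e² = π² × 72.0×10⁹ × 9.542×10^-7 / 3.585² = 5.276×10^4 N

P_cr ≈ 52.8 kN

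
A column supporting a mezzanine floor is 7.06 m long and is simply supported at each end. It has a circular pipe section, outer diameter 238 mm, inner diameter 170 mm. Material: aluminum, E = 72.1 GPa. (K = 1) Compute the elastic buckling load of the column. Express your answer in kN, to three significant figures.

P_cr ≈ 1660 kN

d_o = 238 mm, d_i = 170 mm
I = π(d_o⁴ − d_i⁴)/64 = π(238⁴ − 170.0⁴)/64 = 1.165×10^8 mm⁴
I = 1.165×10^8 mm⁴ = 1.165×10^-4 m⁴
Effective length L_e = K·L = 1 × 7.06 = 7.060 m
P_cr = π²EI / L_e² = π² × 72.1×10⁹ × 1.165×10^-4 / 7.060² = 1.663×10^6 N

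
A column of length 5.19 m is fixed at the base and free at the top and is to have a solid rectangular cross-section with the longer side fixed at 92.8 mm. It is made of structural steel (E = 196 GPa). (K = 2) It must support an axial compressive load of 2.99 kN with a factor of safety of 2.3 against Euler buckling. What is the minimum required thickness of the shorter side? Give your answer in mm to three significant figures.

Required P_cr = n·P = 2.3 × 2.99 = 6.877 kN
L_e = K·L = 2 × 5.19 = 10.38 m
Required I = P_cr·L_e²/(π²E) = 6.877×10^3 × 10.38² / (π² × 1.96×10^11) = 3.830×10^-7 m⁴
I_req = 3.830×10^5 mm⁴
Rectangle, weak axis: I_min = h·b³/12 with h = 92.8 mm fixed  ⇒  b = (12I/h)^(1/3) = 36.7 mm

b ≈ 36.7 mm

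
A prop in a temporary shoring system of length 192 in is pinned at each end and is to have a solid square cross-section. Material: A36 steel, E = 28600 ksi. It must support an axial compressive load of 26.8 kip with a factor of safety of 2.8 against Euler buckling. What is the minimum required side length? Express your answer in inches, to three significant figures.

Required P_cr = n·P = 2.8 × 26.8 = 75.04 kip
L_e = K·L = 1 × 192 = 192.0 in
Required I = P_cr·L_e²/(π²E) = 7.504×10^4 × 192.0² / (π² × 2.86×10^7) = 9.800 in⁴
Solid square: I = a⁴/12  ⇒  a = (12I)^(1/4) = (12×9.800)^(1/4) = 3.29 in

a ≈ 3.29 in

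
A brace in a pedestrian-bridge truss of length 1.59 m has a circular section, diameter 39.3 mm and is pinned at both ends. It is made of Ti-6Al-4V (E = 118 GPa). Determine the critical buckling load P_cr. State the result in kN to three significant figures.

I = πd⁴/64 = π×39.3⁴/64 = 1.171×10^5 mm⁴
I = 1.171×10^5 mm⁴ = 1.171×10^-7 m⁴
Effective length L_e = K·L = 1 × 1.59 = 1.590 m
P_cr = π²EI / L_e² = π² × 118×10⁹ × 1.171×10^-7 / 1.590² = 5.394×10^4 N

P_cr ≈ 53.9 kN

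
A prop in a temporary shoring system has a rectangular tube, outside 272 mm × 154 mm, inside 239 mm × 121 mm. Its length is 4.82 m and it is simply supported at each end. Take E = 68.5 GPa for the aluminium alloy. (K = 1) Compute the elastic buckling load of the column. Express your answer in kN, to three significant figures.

Weak-axis I_min = (h_o·b_o³ − h_i·b_i³)/12 with b_o = 154, b_i = 121.0 mm (shorter outer/inner sides).
I_min = (272×154³ − 239.0×121.0³)/12 = 4.750×10^7 mm⁴
I = 4.750×10^7 mm⁴ = 4.750×10^-5 m⁴
Effective length L_e = K·L = 1 × 4.82 = 4.820 m
P_cr = π²EI / L_e² = π² × 68.5×10⁹ × 4.750×10^-5 / 4.820² = 1.382×10^6 N

P_cr ≈ 1380 kN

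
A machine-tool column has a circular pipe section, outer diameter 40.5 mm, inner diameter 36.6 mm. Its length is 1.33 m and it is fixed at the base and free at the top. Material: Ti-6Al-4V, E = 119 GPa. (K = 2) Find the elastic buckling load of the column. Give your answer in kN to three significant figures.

d_o = 40.5 mm, d_i = 36.6 mm
I = π(d_o⁴ − d_i⁴)/64 = π(40.5⁴ − 36.60⁴)/64 = 4.398×10^4 mm⁴
I = 4.398×10^4 mm⁴ = 4.398×10^-8 m⁴
Effective length L_e = K·L = 2 × 1.33 = 2.660 m
P_cr = π²EI / L_e² = π² × 119×10⁹ × 4.398×10^-8 / 2.660² = 7.301×10^3 N

P_cr ≈ 7.30 kN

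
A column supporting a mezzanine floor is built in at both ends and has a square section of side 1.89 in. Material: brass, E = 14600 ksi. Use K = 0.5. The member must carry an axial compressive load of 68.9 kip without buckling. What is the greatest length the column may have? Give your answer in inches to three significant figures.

L_max ≈ 94.3 in

I = a⁴/12 = 1.89⁴/12 = 1.063 in⁴
At the buckling limit P_cr = P = 6.890×10^4 lb
From P_cr = π²EI/(K·L)²:  L = (1/K)·√(π²EI/P_cr) = (1/0.5)·√(π²×1.46×10^7×1.063/6.890×10^4)
L = 94.3 in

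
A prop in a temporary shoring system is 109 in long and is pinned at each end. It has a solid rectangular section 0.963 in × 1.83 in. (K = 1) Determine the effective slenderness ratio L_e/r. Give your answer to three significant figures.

λ ≈ 392

Buckling occurs about the weak axis: I_min = h·b³/12 with b = 0.963 in (the shorter side).
I_min = 1.83×0.963³/12 = 0.1362 in⁴
A = 1.762 in²;  r_min = √(I/A) = √(0.1362/1.762) = 0.2780 in
L_e = K·L = 1 × 109 = 109.0 in
λ = L_e / r_min = 109.00 / 0.2780 = 392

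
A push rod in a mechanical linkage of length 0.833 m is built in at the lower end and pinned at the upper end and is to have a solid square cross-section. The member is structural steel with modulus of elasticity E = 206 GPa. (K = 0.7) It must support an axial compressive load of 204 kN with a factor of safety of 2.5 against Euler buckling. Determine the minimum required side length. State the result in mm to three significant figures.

Required P_cr = n·P = 2.5 × 204 = 510.0 kN
L_e = K·L = 0.7 × 0.833 = 0.5831 m
Required I = P_cr·L_e²/(π²E) = 5.100×10^5 × 0.5831² / (π² × 2.06×10^11) = 8.529×10^-8 m⁴
I_req = 8.529×10^4 mm⁴
Solid square: I = a⁴/12  ⇒  a = (12I)^(1/4) = (12×8.529×10^4)^(1/4) = 31.8 mm

a ≈ 31.8 mm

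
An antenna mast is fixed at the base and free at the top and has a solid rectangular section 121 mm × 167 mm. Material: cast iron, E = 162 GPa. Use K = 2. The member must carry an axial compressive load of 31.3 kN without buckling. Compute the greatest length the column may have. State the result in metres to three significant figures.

Buckling occurs about the weak axis: I_min = h·b³/12 with b = 121 mm (the shorter side).
I_min = 167×121³/12 = 2.465×10^7 mm⁴
I = 2.465×10^-5 m⁴
At the buckling limit P_cr = P = 3.130×10^4 N
From P_cr = π²EI/(K·L)²:  L = (1/K)·√(π²EI/P_cr) = (1/2)·√(π²×1.62×10^11×2.465×10^-5/3.130×10^4)
L = 17.7 m

L_max ≈ 17.7 m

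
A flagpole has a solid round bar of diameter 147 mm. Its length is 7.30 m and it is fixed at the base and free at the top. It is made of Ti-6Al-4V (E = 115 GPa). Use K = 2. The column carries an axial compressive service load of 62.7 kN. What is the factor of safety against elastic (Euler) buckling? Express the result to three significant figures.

n ≈ 1.95

I = πd⁴/64 = π×147⁴/64 = 2.292×10^7 mm⁴
I = 2.292×10^7 mm⁴ = 2.292×10^-5 m⁴
Effective length L_e = K·L = 2 × 7.30 = 14.60 m
P_cr = π²EI / L_e² = π² × 115×10⁹ × 2.292×10^-5 / 14.60² = 1.220×10^5 N
Factor of safety n = P_cr / P = 122.05 / 62.7 = 1.95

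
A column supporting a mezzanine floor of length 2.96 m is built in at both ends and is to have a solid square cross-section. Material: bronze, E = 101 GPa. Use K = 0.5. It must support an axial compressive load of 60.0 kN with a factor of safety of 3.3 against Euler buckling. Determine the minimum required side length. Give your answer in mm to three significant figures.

Required P_cr = n·P = 3.3 × 60.0 = 198.0 kN
L_e = K·L = 0.5 × 2.96 = 1.480 m
Required I = P_cr·L_e²/(π²E) = 1.980×10^5 × 1.480² / (π² × 1.01×10^11) = 4.351×10^-7 m⁴
I_req = 4.351×10^5 mm⁴
Solid square: I = a⁴/12  ⇒  a = (12I)^(1/4) = (12×4.351×10^5)^(1/4) = 47.8 mm

a ≈ 47.8 mm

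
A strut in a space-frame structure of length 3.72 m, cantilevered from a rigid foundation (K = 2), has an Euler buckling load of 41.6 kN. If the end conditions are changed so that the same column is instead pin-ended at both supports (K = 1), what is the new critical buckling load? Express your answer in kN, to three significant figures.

P_cr ∝ 1/K², so P_cr,new = P_cr,old × (K_old/K_new)² = 41.6 × (2/1)²
= 41.6 × 4.000 = 166 kN

P_cr ≈ 166 kN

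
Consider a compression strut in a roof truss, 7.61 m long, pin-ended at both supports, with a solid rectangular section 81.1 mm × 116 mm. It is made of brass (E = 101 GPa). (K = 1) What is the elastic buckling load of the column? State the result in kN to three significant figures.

P_cr ≈ 88.8 kN

Buckling occurs about the weak axis: I_min = h·b³/12 with b = 81.1 mm (the shorter side).
I_min = 116×81.1³/12 = 5.156×10^6 mm⁴
I = 5.156×10^6 mm⁴ = 5.156×10^-6 m⁴
Effective length L_e = K·L = 1 × 7.61 = 7.610 m
P_cr = π²EI / L_e² = π² × 101×10⁹ × 5.156×10^-6 / 7.610² = 8.875×10^4 N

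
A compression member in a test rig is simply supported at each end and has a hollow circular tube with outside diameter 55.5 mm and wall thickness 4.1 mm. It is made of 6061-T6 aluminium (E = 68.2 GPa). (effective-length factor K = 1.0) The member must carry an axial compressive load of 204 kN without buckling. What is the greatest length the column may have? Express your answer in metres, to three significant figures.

Inner diameter d_i = 55.5 − 2×4.1 = 47.30 mm
I = π(d_o⁴ − d_i⁴)/64 = π(55.5⁴ − 47.30⁴)/64 = 2.200×10^5 mm⁴
I = 2.200×10^-7 m⁴
At the buckling limit P_cr = P = 2.040×10^5 N
From P_cr = π²EI/(K·L)²:  L = (1/K)·√(π²EI/P_cr) = (1/1)·√(π²×6.82×10^10×2.200×10^-7/2.040×10^5)
L = 0.852 m

L_max ≈ 0.852 m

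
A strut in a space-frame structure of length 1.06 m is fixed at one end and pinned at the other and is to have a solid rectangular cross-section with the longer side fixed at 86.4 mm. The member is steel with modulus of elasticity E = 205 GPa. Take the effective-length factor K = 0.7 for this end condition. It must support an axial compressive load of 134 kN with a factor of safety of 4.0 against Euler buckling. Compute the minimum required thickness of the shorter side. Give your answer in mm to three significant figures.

Required P_cr = n·P = 4.0 × 134 = 536.0 kN
L_e = K·L = 0.7 × 1.06 = 0.7420 m
Required I = P_cr·L_e²/(π²E) = 5.360×10^5 × 0.7420² / (π² × 2.05×10^11) = 1.459×10^-7 m⁴
I_req = 1.459×10^5 mm⁴
Rectangle, weak axis: I_min = h·b³/12 with h = 86.4 mm fixed  ⇒  b = (12I/h)^(1/3) = 27.3 mm

b ≈ 27.3 mm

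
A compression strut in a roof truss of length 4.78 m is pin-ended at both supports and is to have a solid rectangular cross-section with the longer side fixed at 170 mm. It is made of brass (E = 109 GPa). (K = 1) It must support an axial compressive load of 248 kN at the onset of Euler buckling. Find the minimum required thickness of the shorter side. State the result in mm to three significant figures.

b ≈ 71.9 mm

L_e = K·L = 1 × 4.78 = 4.780 m
Required I = P_cr·L_e²/(π²E) = 2.480×10^5 × 4.780² / (π² × 1.09×10^11) = 5.267×10^-6 m⁴
I_req = 5.267×10^6 mm⁴
Rectangle, weak axis: I_min = h·b³/12 with h = 170 mm fixed  ⇒  b = (12I/h)^(1/3) = 71.9 mm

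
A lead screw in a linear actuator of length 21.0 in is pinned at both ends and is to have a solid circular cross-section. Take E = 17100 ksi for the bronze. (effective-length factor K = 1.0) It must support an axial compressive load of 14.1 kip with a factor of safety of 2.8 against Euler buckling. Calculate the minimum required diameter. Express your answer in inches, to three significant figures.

Required P_cr = n·P = 2.8 × 14.1 = 39.48 kip
L_e = K·L = 1 × 21.0 = 21.00 in
Required I = P_cr·L_e²/(π²E) = 3.948×10^4 × 21.00² / (π² × 1.71×10^7) = 0.1032 in⁴
Solid circle: I = πd⁴/64  ⇒  d = (64I/π)^(1/4) = (64×0.1032/π)^(1/4) = 1.20 in

d ≈ 1.20 in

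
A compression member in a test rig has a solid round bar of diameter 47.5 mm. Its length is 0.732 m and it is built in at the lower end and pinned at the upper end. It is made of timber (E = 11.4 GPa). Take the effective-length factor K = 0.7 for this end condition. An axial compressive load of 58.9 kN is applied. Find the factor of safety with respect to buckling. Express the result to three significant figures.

I = πd⁴/64 = π×47.5⁴/64 = 2.499×10^5 mm⁴
I = 2.499×10^5 mm⁴ = 2.499×10^-7 m⁴
Effective length L_e = K·L = 0.7 × 0.732 = 0.5124 m
P_cr = π²EI / L_e² = π² × 11.4×10⁹ × 2.499×10^-7 / 0.5124² = 1.071×10^5 N
Factor of safety n = P_cr / P = 107.09 / 58.9 = 1.82

n ≈ 1.82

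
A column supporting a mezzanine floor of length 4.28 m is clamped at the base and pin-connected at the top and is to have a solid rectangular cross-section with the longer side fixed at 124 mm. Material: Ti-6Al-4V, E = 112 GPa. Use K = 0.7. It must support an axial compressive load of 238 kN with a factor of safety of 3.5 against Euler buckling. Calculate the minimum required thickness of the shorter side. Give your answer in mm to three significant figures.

Required P_cr = n·P = 3.5 × 238 = 833.0 kN
L_e = K·L = 0.7 × 4.28 = 2.996 m
Required I = P_cr·L_e²/(π²E) = 8.330×10^5 × 2.996² / (π² × 1.12×10^11) = 6.764×10^-6 m⁴
I_req = 6.764×10^6 mm⁴
Rectangle, weak axis: I_min = h·b³/12 with h = 124 mm fixed  ⇒  b = (12I/h)^(1/3) = 86.8 mm

b ≈ 86.8 mm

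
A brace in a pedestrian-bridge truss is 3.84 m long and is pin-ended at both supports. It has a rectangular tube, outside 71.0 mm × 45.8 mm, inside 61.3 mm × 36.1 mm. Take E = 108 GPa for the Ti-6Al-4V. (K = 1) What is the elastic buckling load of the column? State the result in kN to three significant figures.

Weak-axis I_min = (h_o·b_o³ − h_i·b_i³)/12 with b_o = 45.8, b_i = 36.10 mm (shorter outer/inner sides).
I_min = (71.0×45.8³ − 61.30×36.10³)/12 = 3.281×10^5 mm⁴
I = 3.281×10^5 mm⁴ = 3.281×10^-7 m⁴
Effective length L_e = K·L = 1 × 3.84 = 3.840 m
P_cr = π²EI / L_e² = π² × 108×10⁹ × 3.281×10^-7 / 3.840² = 2.372×10^4 N

P_cr ≈ 23.7 kN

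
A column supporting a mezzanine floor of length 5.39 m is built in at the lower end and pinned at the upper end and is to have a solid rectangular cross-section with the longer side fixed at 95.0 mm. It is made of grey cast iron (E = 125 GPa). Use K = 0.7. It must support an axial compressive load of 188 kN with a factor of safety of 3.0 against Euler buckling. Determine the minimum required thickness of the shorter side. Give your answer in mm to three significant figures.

Required P_cr = n·P = 3.0 × 188 = 564.0 kN
L_e = K·L = 0.7 × 5.39 = 3.773 m
Required I = P_cr·L_e²/(π²E) = 5.640×10^5 × 3.773² / (π² × 1.25×10^11) = 6.508×10^-6 m⁴
I_req = 6.508×10^6 mm⁴
Rectangle, weak axis: I_min = h·b³/12 with h = 95.0 mm fixed  ⇒  b = (12I/h)^(1/3) = 93.7 mm

b ≈ 93.7 mm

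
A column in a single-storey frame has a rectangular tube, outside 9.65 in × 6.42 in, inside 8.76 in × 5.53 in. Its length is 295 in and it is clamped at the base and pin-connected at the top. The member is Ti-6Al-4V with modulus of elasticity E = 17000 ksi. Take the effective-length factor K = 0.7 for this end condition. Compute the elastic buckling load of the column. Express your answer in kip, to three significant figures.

Weak-axis I_min = (h_o·b_o³ − h_i·b_i³)/12 with b_o = 6.42, b_i = 5.530 in (shorter outer/inner sides).
I_min = (9.65×6.42³ − 8.760×5.530³)/12 = 89.34 in⁴
Effective length L_e = K·L = 0.7 × 295 = 206.5 in
P_cr = π²EI / L_e² = π² × 17000×10³ × 89.34 / 206.5² = 3.515×10^5 lb

P_cr ≈ 352 kip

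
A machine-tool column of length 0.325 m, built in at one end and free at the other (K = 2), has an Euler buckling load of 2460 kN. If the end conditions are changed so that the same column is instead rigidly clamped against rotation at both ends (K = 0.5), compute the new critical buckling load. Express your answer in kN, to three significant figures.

P_cr ≈ 39400 kN

P_cr ∝ 1/K², so P_cr,new = P_cr,old × (K_old/K_new)² = 2460 × (2/0.5)²
= 2460 × 16.00 = 39400 kN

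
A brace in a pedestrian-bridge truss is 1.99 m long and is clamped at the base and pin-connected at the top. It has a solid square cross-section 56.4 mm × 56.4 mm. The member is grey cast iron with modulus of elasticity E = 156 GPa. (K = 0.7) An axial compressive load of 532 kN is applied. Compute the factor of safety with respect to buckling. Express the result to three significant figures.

I = a⁴/12 = 56.4⁴/12 = 8.432×10^5 mm⁴
I = 8.432×10^5 mm⁴ = 8.432×10^-7 m⁴
Effective length L_e = K·L = 0.7 × 1.99 = 1.393 m
P_cr = π²EI / L_e² = π² × 156×10⁹ × 8.432×10^-7 / 1.393² = 6.690×10^5 N
Factor of safety n = P_cr / P = 669.05 / 532 = 1.26

n ≈ 1.26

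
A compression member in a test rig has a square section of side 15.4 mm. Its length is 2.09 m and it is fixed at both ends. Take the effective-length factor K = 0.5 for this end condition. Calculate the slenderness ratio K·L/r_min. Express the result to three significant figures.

λ ≈ 235

I = a⁴/12 = 15.4⁴/12 = 4.687×10^3 mm⁴
A = 237.2 mm²;  r_min = √(I/A) = √(4.687×10^3/237.2) = 4.446 mm
L_e = K·L = 0.5 × 2.09 m = 1.045 m = 1045.0 mm
λ = L_e / r_min = 1045.0 / 4.446 = 235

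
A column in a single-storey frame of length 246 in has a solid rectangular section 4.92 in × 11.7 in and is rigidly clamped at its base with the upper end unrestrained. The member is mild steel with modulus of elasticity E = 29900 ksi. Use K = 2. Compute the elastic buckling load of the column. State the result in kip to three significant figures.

P_cr ≈ 142 kip

Buckling occurs about the weak axis: I_min = h·b³/12 with b = 4.92 in (the shorter side).
I_min = 11.7×4.92³/12 = 116.1 in⁴
Effective length L_e = K·L = 2 × 246 = 492.0 in
P_cr = π²EI / L_e² = π² × 29900×10³ × 116.1 / 492.0² = 1.416×10^5 lb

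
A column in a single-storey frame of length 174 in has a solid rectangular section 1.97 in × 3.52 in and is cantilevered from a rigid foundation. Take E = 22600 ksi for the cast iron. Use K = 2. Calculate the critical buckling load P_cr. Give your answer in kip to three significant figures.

P_cr ≈ 4.13 kip

Buckling occurs about the weak axis: I_min = h·b³/12 with b = 1.97 in (the shorter side).
I_min = 3.52×1.97³/12 = 2.243 in⁴
Effective length L_e = K·L = 2 × 174 = 348.0 in
P_cr = π²EI / L_e² = π² × 22600×10³ × 2.243 / 348.0² = 4.131×10^3 lb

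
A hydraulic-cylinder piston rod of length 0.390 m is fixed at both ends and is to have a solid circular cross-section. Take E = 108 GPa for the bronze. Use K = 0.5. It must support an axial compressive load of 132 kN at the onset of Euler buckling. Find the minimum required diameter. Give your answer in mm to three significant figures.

L_e = K·L = 0.5 × 0.390 = 0.1950 m
Required I = P_cr·L_e²/(π²E) = 1.320×10^5 × 0.1950² / (π² × 1.08×10^11) = 4.709×10^-9 m⁴
I_req = 4.709×10^3 mm⁴
Solid circle: I = πd⁴/64  ⇒  d = (64I/π)^(1/4) = (64×4.709×10^3/π)^(1/4) = 17.6 mm

d ≈ 17.6 mm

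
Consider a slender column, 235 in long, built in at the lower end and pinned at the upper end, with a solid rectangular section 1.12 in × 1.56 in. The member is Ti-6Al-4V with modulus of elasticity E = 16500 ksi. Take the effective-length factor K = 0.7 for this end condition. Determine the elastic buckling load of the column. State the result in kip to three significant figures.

P_cr ≈ 1.10 kip

Buckling occurs about the weak axis: I_min = h·b³/12 with b = 1.12 in (the shorter side).
I_min = 1.56×1.12³/12 = 0.1826 in⁴
Effective length L_e = K·L = 0.7 × 235 = 164.5 in
P_cr = π²EI / L_e² = π² × 16500×10³ × 0.1826 / 164.5² = 1.099×10^3 lb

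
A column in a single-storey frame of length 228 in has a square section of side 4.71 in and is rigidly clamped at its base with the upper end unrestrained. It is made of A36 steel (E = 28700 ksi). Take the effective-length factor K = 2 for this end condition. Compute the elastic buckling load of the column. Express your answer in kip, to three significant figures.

P_cr ≈ 55.9 kip

I = a⁴/12 = 4.71⁴/12 = 41.01 in⁴
Effective length L_e = K·L = 2 × 228 = 456.0 in
P_cr = π²EI / L_e² = π² × 28700×10³ × 41.01 / 456.0² = 5.587×10^4 lb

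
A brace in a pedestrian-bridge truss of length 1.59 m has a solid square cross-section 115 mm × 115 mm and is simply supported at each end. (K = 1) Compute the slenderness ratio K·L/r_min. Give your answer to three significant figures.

I = a⁴/12 = 115⁴/12 = 1.458×10^7 mm⁴
A = 1.323×10^4 mm²;  r_min = √(I/A) = √(1.458×10^7/1.323×10^4) = 33.20 mm
L_e = K·L = 1 × 1.59 m = 1.590 m = 1590.0 mm
λ = L_e / r_min = 1590.0 / 33.20 = 47.9

λ ≈ 47.9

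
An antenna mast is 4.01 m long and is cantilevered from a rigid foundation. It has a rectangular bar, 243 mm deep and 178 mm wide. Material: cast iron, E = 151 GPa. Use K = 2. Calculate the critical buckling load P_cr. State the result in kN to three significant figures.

P_cr ≈ 2650 kN

Buckling occurs about the weak axis: I_min = h·b³/12 with b = 178 mm (the shorter side).
I_min = 243×178³/12 = 1.142×10^8 mm⁴
I = 1.142×10^8 mm⁴ = 1.142×10^-4 m⁴
Effective length L_e = K·L = 2 × 4.01 = 8.020 m
P_cr = π²EI / L_e² = π² × 151×10⁹ × 1.142×10^-4 / 8.020² = 2.646×10^6 N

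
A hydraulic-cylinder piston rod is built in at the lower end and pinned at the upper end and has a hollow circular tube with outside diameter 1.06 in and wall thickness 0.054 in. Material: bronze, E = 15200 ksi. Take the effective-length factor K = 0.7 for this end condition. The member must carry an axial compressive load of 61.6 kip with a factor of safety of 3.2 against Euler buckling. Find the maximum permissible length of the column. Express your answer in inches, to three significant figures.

L_max ≈ 5.80 in

Inner diameter d_i = 1.06 − 2×0.054 = 0.9520 in
I = π(d_o⁴ − d_i⁴)/64 = π(1.06⁴ − 0.9520⁴)/64 = 2.165×10^-2 in⁴
Required critical load P_cr = n·P = 3.2 × 61.6 = 197.1 kip = 1.971×10^5 lb
From P_cr = π²EI/(K·L)²:  L = (1/K)·√(π²EI/P_cr) = (1/0.7)·√(π²×1.52×10^7×2.165×10^-2/1.971×10^5)
L = 5.80 in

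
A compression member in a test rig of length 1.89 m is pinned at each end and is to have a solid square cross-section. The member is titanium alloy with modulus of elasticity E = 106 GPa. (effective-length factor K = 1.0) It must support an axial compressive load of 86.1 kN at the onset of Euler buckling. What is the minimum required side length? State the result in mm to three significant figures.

L_e = K·L = 1 × 1.89 = 1.890 m
Required I = P_cr·L_e²/(π²E) = 8.610×10^4 × 1.890² / (π² × 1.06×10^11) = 2.940×10^-7 m⁴
I_req = 2.940×10^5 mm⁴
Solid square: I = a⁴/12  ⇒  a = (12I)^(1/4) = (12×2.940×10^5)^(1/4) = 43.3 mm

a ≈ 43.3 mm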